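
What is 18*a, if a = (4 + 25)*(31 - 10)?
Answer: 10962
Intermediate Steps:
a = 609 (a = 29*21 = 609)
18*a = 18*609 = 10962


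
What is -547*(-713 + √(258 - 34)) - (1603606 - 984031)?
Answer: -229564 - 2188*√14 ≈ -2.3775e+5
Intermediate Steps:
-547*(-713 + √(258 - 34)) - (1603606 - 984031) = -547*(-713 + √224) - 1*619575 = -547*(-713 + 4*√14) - 619575 = (390011 - 2188*√14) - 619575 = -229564 - 2188*√14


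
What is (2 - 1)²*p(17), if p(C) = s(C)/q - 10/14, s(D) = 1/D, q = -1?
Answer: -92/119 ≈ -0.77311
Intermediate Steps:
s(D) = 1/D
p(C) = -5/7 - 1/C (p(C) = 1/(C*(-1)) - 10/14 = -1/C - 10*1/14 = -1/C - 5/7 = -5/7 - 1/C)
(2 - 1)²*p(17) = (2 - 1)²*(-5/7 - 1/17) = 1²*(-5/7 - 1*1/17) = 1*(-5/7 - 1/17) = 1*(-92/119) = -92/119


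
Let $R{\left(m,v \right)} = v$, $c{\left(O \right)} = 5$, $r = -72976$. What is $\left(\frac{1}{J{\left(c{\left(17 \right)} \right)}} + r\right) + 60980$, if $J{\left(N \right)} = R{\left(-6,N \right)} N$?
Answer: $- \frac{299899}{25} \approx -11996.0$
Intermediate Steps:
$J{\left(N \right)} = N^{2}$ ($J{\left(N \right)} = N N = N^{2}$)
$\left(\frac{1}{J{\left(c{\left(17 \right)} \right)}} + r\right) + 60980 = \left(\frac{1}{5^{2}} - 72976\right) + 60980 = \left(\frac{1}{25} - 72976\right) + 60980 = - \frac{1824399}{25} + 60980 = - \frac{299899}{25}$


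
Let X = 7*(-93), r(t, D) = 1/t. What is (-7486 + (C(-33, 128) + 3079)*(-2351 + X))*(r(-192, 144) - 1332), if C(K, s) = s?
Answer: 616019375125/48 ≈ 1.2834e+10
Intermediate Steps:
X = -651
(-7486 + (C(-33, 128) + 3079)*(-2351 + X))*(r(-192, 144) - 1332) = (-7486 + (128 + 3079)*(-2351 - 651))*(1/(-192) - 1332) = (-7486 + 3207*(-3002))*(-1/192 - 1332) = (-7486 - 9627414)*(-255745/192) = -9634900*(-255745/192) = 616019375125/48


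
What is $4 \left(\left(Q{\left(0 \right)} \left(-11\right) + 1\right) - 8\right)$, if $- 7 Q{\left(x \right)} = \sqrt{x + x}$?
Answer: $-28$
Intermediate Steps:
$Q{\left(x \right)} = - \frac{\sqrt{2} \sqrt{x}}{7}$ ($Q{\left(x \right)} = - \frac{\sqrt{x + x}}{7} = - \frac{\sqrt{2 x}}{7} = - \frac{\sqrt{2} \sqrt{x}}{7}$)
$4 \left(\left(Q{\left(0 \right)} \left(-11\right) + 1\right) - 8\right) = 4 \left(\left(- \frac{\sqrt{2} \sqrt{0}}{7} \left(-11\right) + 1\right) - 8\right) = 4 \left(\left(\left(- \frac{1}{7}\right) \sqrt{2} \cdot 0 \left(-11\right) + 1\right) - 8\right) = 4 \left(\left(0 \left(-11\right) + 1\right) - 8\right) = 4 \left(\left(0 + 1\right) - 8\right) = 4 \left(1 - 8\right) = 4 \left(-7\right) = -28$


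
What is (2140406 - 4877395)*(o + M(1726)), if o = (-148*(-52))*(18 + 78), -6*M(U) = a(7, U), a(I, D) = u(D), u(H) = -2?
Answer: -6066396532061/3 ≈ -2.0221e+12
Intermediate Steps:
a(I, D) = -2
M(U) = ⅓ (M(U) = -⅙*(-2) = ⅓)
o = 738816 (o = 7696*96 = 738816)
(2140406 - 4877395)*(o + M(1726)) = (2140406 - 4877395)*(738816 + ⅓) = -2736989*2216449/3 = -6066396532061/3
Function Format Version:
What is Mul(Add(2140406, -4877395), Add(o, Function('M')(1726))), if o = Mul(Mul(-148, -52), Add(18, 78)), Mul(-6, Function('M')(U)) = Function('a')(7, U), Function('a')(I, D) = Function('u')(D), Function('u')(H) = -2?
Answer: Rational(-6066396532061, 3) ≈ -2.0221e+12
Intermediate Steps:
Function('a')(I, D) = -2
Function('M')(U) = Rational(1, 3) (Function('M')(U) = Mul(Rational(-1, 6), -2) = Rational(1, 3))
o = 738816 (o = Mul(7696, 96) = 738816)
Mul(Add(2140406, -4877395), Add(o, Function('M')(1726))) = Mul(Add(2140406, -4877395), Add(738816, Rational(1, 3))) = Mul(-2736989, Rational(2216449, 3)) = Rational(-6066396532061, 3)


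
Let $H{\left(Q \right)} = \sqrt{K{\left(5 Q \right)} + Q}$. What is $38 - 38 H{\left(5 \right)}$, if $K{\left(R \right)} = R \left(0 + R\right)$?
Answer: $38 - 114 \sqrt{70} \approx -915.79$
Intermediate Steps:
$K{\left(R \right)} = R^{2}$ ($K{\left(R \right)} = R R = R^{2}$)
$H{\left(Q \right)} = \sqrt{Q + 25 Q^{2}}$ ($H{\left(Q \right)} = \sqrt{\left(5 Q\right)^{2} + Q} = \sqrt{25 Q^{2} + Q} = \sqrt{Q + 25 Q^{2}}$)
$38 - 38 H{\left(5 \right)} = 38 - 38 \sqrt{5 \left(1 + 25 \cdot 5\right)} = 38 - 38 \sqrt{5 \left(1 + 125\right)} = 38 - 38 \sqrt{5 \cdot 126} = 38 - 38 \sqrt{630} = 38 - 38 \cdot 3 \sqrt{70} = 38 - 114 \sqrt{70}$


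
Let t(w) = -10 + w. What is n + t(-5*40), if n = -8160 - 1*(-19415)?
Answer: 11045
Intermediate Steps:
n = 11255 (n = -8160 + 19415 = 11255)
n + t(-5*40) = 11255 + (-10 - 5*40) = 11255 + (-10 - 200) = 11255 - 210 = 11045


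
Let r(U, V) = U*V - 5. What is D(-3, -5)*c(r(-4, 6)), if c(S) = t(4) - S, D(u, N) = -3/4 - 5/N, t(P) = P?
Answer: 33/4 ≈ 8.2500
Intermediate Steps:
D(u, N) = -¾ - 5/N (D(u, N) = -3*¼ - 5/N = -¾ - 5/N)
r(U, V) = -5 + U*V
c(S) = 4 - S
D(-3, -5)*c(r(-4, 6)) = (-¾ - 5/(-5))*(4 - (-5 - 4*6)) = (-¾ - 5*(-⅕))*(4 - (-5 - 24)) = (-¾ + 1)*(4 - 1*(-29)) = (4 + 29)/4 = (¼)*33 = 33/4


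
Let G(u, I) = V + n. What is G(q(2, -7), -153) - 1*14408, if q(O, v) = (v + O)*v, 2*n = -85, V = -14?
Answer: -28929/2 ≈ -14465.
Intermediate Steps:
n = -85/2 (n = (½)*(-85) = -85/2 ≈ -42.500)
q(O, v) = v*(O + v) (q(O, v) = (O + v)*v = v*(O + v))
G(u, I) = -113/2 (G(u, I) = -14 - 85/2 = -113/2)
G(q(2, -7), -153) - 1*14408 = -113/2 - 1*14408 = -113/2 - 14408 = -28929/2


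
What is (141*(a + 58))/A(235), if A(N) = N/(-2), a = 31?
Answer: -534/5 ≈ -106.80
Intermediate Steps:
A(N) = -N/2 (A(N) = N*(-½) = -N/2)
(141*(a + 58))/A(235) = (141*(31 + 58))/((-½*235)) = (141*89)/(-235/2) = 12549*(-2/235) = -534/5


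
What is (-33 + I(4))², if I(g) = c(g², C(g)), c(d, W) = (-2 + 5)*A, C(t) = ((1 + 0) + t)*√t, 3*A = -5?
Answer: 1444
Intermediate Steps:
A = -5/3 (A = (⅓)*(-5) = -5/3 ≈ -1.6667)
C(t) = √t*(1 + t) (C(t) = (1 + t)*√t = √t*(1 + t))
c(d, W) = -5 (c(d, W) = (-2 + 5)*(-5/3) = 3*(-5/3) = -5)
I(g) = -5
(-33 + I(4))² = (-33 - 5)² = (-38)² = 1444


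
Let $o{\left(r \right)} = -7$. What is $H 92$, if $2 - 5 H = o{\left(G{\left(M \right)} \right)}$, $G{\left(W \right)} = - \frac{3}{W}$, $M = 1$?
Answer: $\frac{828}{5} \approx 165.6$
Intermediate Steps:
$H = \frac{9}{5}$ ($H = \frac{2}{5} - - \frac{7}{5} = \frac{2}{5} + \frac{7}{5} = \frac{9}{5} \approx 1.8$)
$H 92 = \frac{9}{5} \cdot 92 = \frac{828}{5}$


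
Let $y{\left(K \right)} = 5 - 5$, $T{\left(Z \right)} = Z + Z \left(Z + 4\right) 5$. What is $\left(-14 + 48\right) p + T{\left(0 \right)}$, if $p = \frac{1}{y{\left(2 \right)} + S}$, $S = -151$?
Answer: $- \frac{34}{151} \approx -0.22517$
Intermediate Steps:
$T{\left(Z \right)} = Z + Z \left(20 + 5 Z\right)$ ($T{\left(Z \right)} = Z + Z \left(4 + Z\right) 5 = Z + Z \left(20 + 5 Z\right)$)
$y{\left(K \right)} = 0$ ($y{\left(K \right)} = 5 - 5 = 0$)
$p = - \frac{1}{151}$ ($p = \frac{1}{0 - 151} = \frac{1}{-151} = - \frac{1}{151} \approx -0.0066225$)
$\left(-14 + 48\right) p + T{\left(0 \right)} = \left(-14 + 48\right) \left(- \frac{1}{151}\right) + 0 \left(21 + 5 \cdot 0\right) = 34 \left(- \frac{1}{151}\right) + 0 \left(21 + 0\right) = - \frac{34}{151} + 0 \cdot 21 = - \frac{34}{151} + 0 = - \frac{34}{151}$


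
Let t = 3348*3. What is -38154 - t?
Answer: -48198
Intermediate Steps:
t = 10044
-38154 - t = -38154 - 1*10044 = -38154 - 10044 = -48198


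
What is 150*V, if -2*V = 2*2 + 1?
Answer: -375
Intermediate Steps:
V = -5/2 (V = -(2*2 + 1)/2 = -(4 + 1)/2 = -½*5 = -5/2 ≈ -2.5000)
150*V = 150*(-5/2) = -375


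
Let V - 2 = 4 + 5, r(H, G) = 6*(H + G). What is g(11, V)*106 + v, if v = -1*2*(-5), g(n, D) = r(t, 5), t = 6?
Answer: 7006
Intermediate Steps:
r(H, G) = 6*G + 6*H (r(H, G) = 6*(G + H) = 6*G + 6*H)
V = 11 (V = 2 + (4 + 5) = 2 + 9 = 11)
g(n, D) = 66 (g(n, D) = 6*5 + 6*6 = 30 + 36 = 66)
v = 10 (v = -2*(-5) = 10)
g(11, V)*106 + v = 66*106 + 10 = 6996 + 10 = 7006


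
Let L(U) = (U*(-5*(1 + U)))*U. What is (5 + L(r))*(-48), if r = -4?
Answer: -11760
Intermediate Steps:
L(U) = U²*(-5 - 5*U) (L(U) = (U*(-5 - 5*U))*U = U²*(-5 - 5*U))
(5 + L(r))*(-48) = (5 + 5*(-4)²*(-1 - 1*(-4)))*(-48) = (5 + 5*16*(-1 + 4))*(-48) = (5 + 5*16*3)*(-48) = (5 + 240)*(-48) = 245*(-48) = -11760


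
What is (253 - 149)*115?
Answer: 11960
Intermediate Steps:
(253 - 149)*115 = 104*115 = 11960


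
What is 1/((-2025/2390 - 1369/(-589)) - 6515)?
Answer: -281542/1833830293 ≈ -0.00015353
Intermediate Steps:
1/((-2025/2390 - 1369/(-589)) - 6515) = 1/((-2025*1/2390 - 1369*(-1/589)) - 6515) = 1/((-405/478 + 1369/589) - 6515) = 1/(415837/281542 - 6515) = 1/(-1833830293/281542) = -281542/1833830293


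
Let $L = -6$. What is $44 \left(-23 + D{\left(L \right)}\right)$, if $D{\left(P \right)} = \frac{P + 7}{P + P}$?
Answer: $- \frac{3047}{3} \approx -1015.7$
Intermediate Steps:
$D{\left(P \right)} = \frac{7 + P}{2 P}$
$44 \left(-23 + D{\left(L \right)}\right) = 44 \left(-23 + \frac{7 - 6}{2 \left(-6\right)}\right) = 44 \left(-23 + \frac{1}{2} \left(- \frac{1}{6}\right) 1\right) = 44 \left(-23 - \frac{1}{12}\right) = 44 \left(- \frac{277}{12}\right) = - \frac{3047}{3}$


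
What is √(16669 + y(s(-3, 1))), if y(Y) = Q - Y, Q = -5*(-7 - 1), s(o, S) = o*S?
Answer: 2*√4178 ≈ 129.27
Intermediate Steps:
s(o, S) = S*o
Q = 40 (Q = -5*(-8) = 40)
y(Y) = 40 - Y
√(16669 + y(s(-3, 1))) = √(16669 + (40 - (-3))) = √(16669 + (40 - 1*(-3))) = √(16669 + (40 + 3)) = √(16669 + 43) = √16712 = 2*√4178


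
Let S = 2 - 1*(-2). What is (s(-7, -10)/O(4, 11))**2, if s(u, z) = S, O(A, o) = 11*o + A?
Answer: 16/15625 ≈ 0.0010240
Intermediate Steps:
O(A, o) = A + 11*o
S = 4 (S = 2 + 2 = 4)
s(u, z) = 4
(s(-7, -10)/O(4, 11))**2 = (4/(4 + 11*11))**2 = (4/(4 + 121))**2 = (4/125)**2 = 16/15625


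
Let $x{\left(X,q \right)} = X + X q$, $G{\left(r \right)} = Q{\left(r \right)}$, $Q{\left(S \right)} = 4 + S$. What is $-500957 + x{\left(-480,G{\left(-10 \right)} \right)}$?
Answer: $-498557$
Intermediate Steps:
$G{\left(r \right)} = 4 + r$
$-500957 + x{\left(-480,G{\left(-10 \right)} \right)} = -500957 - 480 \left(1 + \left(4 - 10\right)\right) = -500957 - 480 \left(1 - 6\right) = -500957 - -2400 = -500957 + 2400 = -498557$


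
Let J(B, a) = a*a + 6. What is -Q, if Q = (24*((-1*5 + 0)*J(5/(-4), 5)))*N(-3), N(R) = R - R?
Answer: 0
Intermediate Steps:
J(B, a) = 6 + a² (J(B, a) = a² + 6 = 6 + a²)
N(R) = 0
Q = 0 (Q = (24*((-1*5 + 0)*(6 + 5²)))*0 = (24*((-5 + 0)*(6 + 25)))*0 = (24*(-5*31))*0 = (24*(-155))*0 = -3720*0 = 0)
-Q = -1*0 = 0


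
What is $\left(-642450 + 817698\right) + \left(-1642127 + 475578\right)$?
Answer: $-991301$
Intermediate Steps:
$\left(-642450 + 817698\right) + \left(-1642127 + 475578\right) = 175248 - 1166549 = -991301$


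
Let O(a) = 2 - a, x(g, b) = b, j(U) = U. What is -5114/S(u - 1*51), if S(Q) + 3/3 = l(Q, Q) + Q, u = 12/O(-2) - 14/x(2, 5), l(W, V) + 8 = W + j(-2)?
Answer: 25570/563 ≈ 45.417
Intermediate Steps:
l(W, V) = -10 + W (l(W, V) = -8 + (W - 2) = -8 + (-2 + W) = -10 + W)
u = ⅕ (u = 12/(2 - 1*(-2)) - 14/5 = 12/(2 + 2) - 14*⅕ = 12/4 - 14/5 = 12*(¼) - 14/5 = 3 - 14/5 = ⅕ ≈ 0.20000)
S(Q) = -11 + 2*Q (S(Q) = -1 + ((-10 + Q) + Q) = -1 + (-10 + 2*Q) = -11 + 2*Q)
-5114/S(u - 1*51) = -5114/(-11 + 2*(⅕ - 1*51)) = -5114/(-11 + 2*(⅕ - 51)) = -5114/(-11 + 2*(-254/5)) = -5114/(-11 - 508/5) = -5114/(-563/5) = -5114*(-5/563) = 25570/563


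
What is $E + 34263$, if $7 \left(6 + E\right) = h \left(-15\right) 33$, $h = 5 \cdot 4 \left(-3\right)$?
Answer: $\frac{269499}{7} \approx 38500.0$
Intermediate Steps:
$h = -60$ ($h = 20 \left(-3\right) = -60$)
$E = \frac{29658}{7}$ ($E = -6 + \frac{\left(-60\right) \left(-15\right) 33}{7} = -6 + \frac{900 \cdot 33}{7} = -6 + \frac{1}{7} \cdot 29700 = -6 + \frac{29700}{7} = \frac{29658}{7} \approx 4236.9$)
$E + 34263 = \frac{29658}{7} + 34263 = \frac{269499}{7}$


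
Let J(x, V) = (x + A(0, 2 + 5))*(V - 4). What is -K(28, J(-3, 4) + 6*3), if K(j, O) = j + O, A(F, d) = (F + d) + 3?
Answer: -46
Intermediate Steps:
A(F, d) = 3 + F + d
J(x, V) = (-4 + V)*(10 + x) (J(x, V) = (x + (3 + 0 + (2 + 5)))*(V - 4) = (x + (3 + 0 + 7))*(-4 + V) = (x + 10)*(-4 + V) = (10 + x)*(-4 + V) = (-4 + V)*(10 + x))
K(j, O) = O + j
-K(28, J(-3, 4) + 6*3) = -(((-40 - 4*(-3) + 10*4 + 4*(-3)) + 6*3) + 28) = -(((-40 + 12 + 40 - 12) + 18) + 28) = -((0 + 18) + 28) = -(18 + 28) = -1*46 = -46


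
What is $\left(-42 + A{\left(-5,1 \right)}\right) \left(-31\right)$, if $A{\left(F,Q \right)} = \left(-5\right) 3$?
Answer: $1767$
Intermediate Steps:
$A{\left(F,Q \right)} = -15$
$\left(-42 + A{\left(-5,1 \right)}\right) \left(-31\right) = \left(-42 - 15\right) \left(-31\right) = \left(-57\right) \left(-31\right) = 1767$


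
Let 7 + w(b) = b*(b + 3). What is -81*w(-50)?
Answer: -189783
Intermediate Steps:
w(b) = -7 + b*(3 + b) (w(b) = -7 + b*(b + 3) = -7 + b*(3 + b))
-81*w(-50) = -81*(-7 + (-50)² + 3*(-50)) = -81*(-7 + 2500 - 150) = -81*2343 = -189783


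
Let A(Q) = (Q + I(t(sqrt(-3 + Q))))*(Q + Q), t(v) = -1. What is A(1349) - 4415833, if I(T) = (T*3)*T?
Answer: -768137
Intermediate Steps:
I(T) = 3*T**2 (I(T) = (3*T)*T = 3*T**2)
A(Q) = 2*Q*(3 + Q) (A(Q) = (Q + 3*(-1)**2)*(Q + Q) = (Q + 3*1)*(2*Q) = (Q + 3)*(2*Q) = (3 + Q)*(2*Q) = 2*Q*(3 + Q))
A(1349) - 4415833 = 2*1349*(3 + 1349) - 4415833 = 2*1349*1352 - 4415833 = 3647696 - 4415833 = -768137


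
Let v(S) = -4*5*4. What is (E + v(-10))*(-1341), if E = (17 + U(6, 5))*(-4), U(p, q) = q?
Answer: 225288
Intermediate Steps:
v(S) = -80 (v(S) = -20*4 = -80)
E = -88 (E = (17 + 5)*(-4) = 22*(-4) = -88)
(E + v(-10))*(-1341) = (-88 - 80)*(-1341) = -168*(-1341) = 225288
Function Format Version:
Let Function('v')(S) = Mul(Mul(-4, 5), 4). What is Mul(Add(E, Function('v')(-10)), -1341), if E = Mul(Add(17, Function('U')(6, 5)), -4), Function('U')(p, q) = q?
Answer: 225288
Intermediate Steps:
Function('v')(S) = -80 (Function('v')(S) = Mul(-20, 4) = -80)
E = -88 (E = Mul(Add(17, 5), -4) = Mul(22, -4) = -88)
Mul(Add(E, Function('v')(-10)), -1341) = Mul(Add(-88, -80), -1341) = Mul(-168, -1341) = 225288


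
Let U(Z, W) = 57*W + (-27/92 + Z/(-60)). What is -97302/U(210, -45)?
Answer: 8951784/236329 ≈ 37.878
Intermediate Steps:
U(Z, W) = -27/92 + 57*W - Z/60 (U(Z, W) = 57*W + (-27*1/92 + Z*(-1/60)) = 57*W + (-27/92 - Z/60) = -27/92 + 57*W - Z/60)
-97302/U(210, -45) = -97302/(-27/92 + 57*(-45) - 1/60*210) = -97302/(-27/92 - 2565 - 7/2) = -97302/(-236329/92) = -97302*(-92/236329) = 8951784/236329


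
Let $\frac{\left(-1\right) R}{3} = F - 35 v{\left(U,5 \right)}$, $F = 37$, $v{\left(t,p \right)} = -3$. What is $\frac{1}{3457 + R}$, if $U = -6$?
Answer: $\frac{1}{3031} \approx 0.00032992$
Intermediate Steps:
$R = -426$ ($R = - 3 \left(37 - -105\right) = - 3 \left(37 + 105\right) = \left(-3\right) 142 = -426$)
$\frac{1}{3457 + R} = \frac{1}{3457 - 426} = \frac{1}{3031}$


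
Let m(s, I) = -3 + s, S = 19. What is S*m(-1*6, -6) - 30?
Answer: -201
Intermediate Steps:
S*m(-1*6, -6) - 30 = 19*(-3 - 1*6) - 30 = 19*(-3 - 6) - 30 = 19*(-9) - 30 = -171 - 30 = -201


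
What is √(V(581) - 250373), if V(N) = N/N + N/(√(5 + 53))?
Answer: √(-842251408 + 33698*√58)/58 ≈ 500.3*I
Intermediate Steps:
V(N) = 1 + N*√58/58 (V(N) = 1 + N/(√58) = 1 + N*(√58/58) = 1 + N*√58/58)
√(V(581) - 250373) = √((1 + (1/58)*581*√58) - 250373) = √((1 + 581*√58/58) - 250373) = √(-250372 + 581*√58/58)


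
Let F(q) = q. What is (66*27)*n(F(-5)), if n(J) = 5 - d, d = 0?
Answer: 8910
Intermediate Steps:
n(J) = 5 (n(J) = 5 - 1*0 = 5 + 0 = 5)
(66*27)*n(F(-5)) = (66*27)*5 = 1782*5 = 8910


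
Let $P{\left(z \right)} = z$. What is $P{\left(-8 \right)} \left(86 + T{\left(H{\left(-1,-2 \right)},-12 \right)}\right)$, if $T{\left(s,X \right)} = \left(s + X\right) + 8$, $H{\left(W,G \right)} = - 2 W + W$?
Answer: $-664$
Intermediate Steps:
$H{\left(W,G \right)} = - W$
$T{\left(s,X \right)} = 8 + X + s$ ($T{\left(s,X \right)} = \left(X + s\right) + 8 = 8 + X + s$)
$P{\left(-8 \right)} \left(86 + T{\left(H{\left(-1,-2 \right)},-12 \right)}\right) = - 8 \left(86 - 3\right) = \left(-8\right) 83 = -664$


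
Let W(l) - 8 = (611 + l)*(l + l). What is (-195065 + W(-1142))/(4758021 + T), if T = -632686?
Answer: 1017747/4125335 ≈ 0.24671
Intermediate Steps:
W(l) = 8 + 2*l*(611 + l) (W(l) = 8 + (611 + l)*(l + l) = 8 + (611 + l)*(2*l) = 8 + 2*l*(611 + l))
(-195065 + W(-1142))/(4758021 + T) = (-195065 + (8 + 2*(-1142)² + 1222*(-1142)))/(4758021 - 632686) = (-195065 + (8 + 2*1304164 - 1395524))/4125335 = (-195065 + (8 + 2608328 - 1395524))*(1/4125335) = (-195065 + 1212812)*(1/4125335) = 1017747*(1/4125335) = 1017747/4125335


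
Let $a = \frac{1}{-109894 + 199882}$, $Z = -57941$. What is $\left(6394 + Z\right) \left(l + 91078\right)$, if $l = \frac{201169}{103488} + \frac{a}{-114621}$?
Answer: $- \frac{417622308480404487740101}{88952373461952} \approx -4.6949 \cdot 10^{9}$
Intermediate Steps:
$a = \frac{1}{89988} \approx 1.1113 \cdot 10^{-5}$
$l = \frac{172913381416927}{88952373461952}$ ($l = \frac{201169}{103488} + \frac{1}{89988 \left(-114621\right)} = 201169 \cdot \frac{1}{103488} + \frac{1}{89988} \left(- \frac{1}{114621}\right) = \frac{201169}{103488} - \frac{1}{10314514548} = \frac{172913381416927}{88952373461952} \approx 1.9439$)
$\left(6394 + Z\right) \left(l + 91078\right) = \left(6394 - 57941\right) \left(\frac{172913381416927}{88952373461952} + 91078\right) = \left(-51547\right) \frac{8101777183549081183}{88952373461952} = - \frac{417622308480404487740101}{88952373461952}$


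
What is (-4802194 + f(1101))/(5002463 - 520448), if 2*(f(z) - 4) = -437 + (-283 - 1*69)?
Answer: -3201723/2988010 ≈ -1.0715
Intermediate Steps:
f(z) = -781/2 (f(z) = 4 + (-437 + (-283 - 1*69))/2 = 4 + (-437 + (-283 - 69))/2 = 4 + (-437 - 352)/2 = 4 + (1/2)*(-789) = 4 - 789/2 = -781/2)
(-4802194 + f(1101))/(5002463 - 520448) = (-4802194 - 781/2)/(5002463 - 520448) = -9605169/2/4482015 = -9605169/2*1/4482015 = -3201723/2988010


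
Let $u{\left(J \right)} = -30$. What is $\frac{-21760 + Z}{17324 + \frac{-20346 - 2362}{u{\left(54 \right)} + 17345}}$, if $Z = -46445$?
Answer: $- \frac{393656525}{99980784} \approx -3.9373$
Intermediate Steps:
$\frac{-21760 + Z}{17324 + \frac{-20346 - 2362}{u{\left(54 \right)} + 17345}} = \frac{-21760 - 46445}{17324 + \frac{-20346 - 2362}{-30 + 17345}} = - \frac{68205}{17324 - \frac{22708}{17315}} = - \frac{68205}{\frac{299942352}{17315}} = \left(-68205\right) \frac{17315}{299942352} = - \frac{393656525}{99980784}$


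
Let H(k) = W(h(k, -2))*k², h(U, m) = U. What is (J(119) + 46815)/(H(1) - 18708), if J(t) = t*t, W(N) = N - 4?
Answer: -60976/18711 ≈ -3.2588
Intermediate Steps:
W(N) = -4 + N
J(t) = t²
H(k) = k²*(-4 + k) (H(k) = (-4 + k)*k² = k²*(-4 + k))
(J(119) + 46815)/(H(1) - 18708) = (119² + 46815)/(1²*(-4 + 1) - 18708) = (14161 + 46815)/(1*(-3) - 18708) = 60976/(-3 - 18708) = 60976/(-18711) = 60976*(-1/18711) = -60976/18711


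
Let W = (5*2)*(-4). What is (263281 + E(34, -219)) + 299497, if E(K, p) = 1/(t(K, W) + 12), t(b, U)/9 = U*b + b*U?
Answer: 13770052103/24468 ≈ 5.6278e+5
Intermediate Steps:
W = -40 (W = 10*(-4) = -40)
t(b, U) = 18*U*b (t(b, U) = 9*(U*b + b*U) = 9*(U*b + U*b) = 9*(2*U*b) = 18*U*b)
E(K, p) = 1/(12 - 720*K) (E(K, p) = 1/(18*(-40)*K + 12) = 1/(-720*K + 12) = 1/(12 - 720*K))
(263281 + E(34, -219)) + 299497 = (263281 - 1/(-12 + 720*34)) + 299497 = (263281 - 1/(-12 + 24480)) + 299497 = (263281 - 1/24468) + 299497 = 6441959507/24468 + 299497 = 13770052103/24468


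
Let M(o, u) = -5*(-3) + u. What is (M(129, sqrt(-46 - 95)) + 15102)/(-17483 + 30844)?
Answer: 15117/13361 + I*sqrt(141)/13361 ≈ 1.1314 + 0.00088873*I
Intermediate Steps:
M(o, u) = 15 + u
(M(129, sqrt(-46 - 95)) + 15102)/(-17483 + 30844) = ((15 + sqrt(-46 - 95)) + 15102)/(-17483 + 30844) = ((15 + sqrt(-141)) + 15102)/13361 = ((15 + I*sqrt(141)) + 15102)*(1/13361) = (15117 + I*sqrt(141))*(1/13361) = 15117/13361 + I*sqrt(141)/13361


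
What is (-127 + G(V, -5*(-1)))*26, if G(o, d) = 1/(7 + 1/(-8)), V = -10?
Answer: -181402/55 ≈ -3298.2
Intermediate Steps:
G(o, d) = 8/55 (G(o, d) = 1/(7 - 1/8) = 1/(55/8) = 8/55)
(-127 + G(V, -5*(-1)))*26 = (-127 + 8/55)*26 = -6977/55*26 = -181402/55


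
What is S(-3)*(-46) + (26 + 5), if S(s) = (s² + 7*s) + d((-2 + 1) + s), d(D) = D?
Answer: 767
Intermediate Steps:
S(s) = -1 + s² + 8*s (S(s) = (s² + 7*s) + ((-2 + 1) + s) = (s² + 7*s) + (-1 + s) = -1 + s² + 8*s)
S(-3)*(-46) + (26 + 5) = (-1 + (-3)² + 8*(-3))*(-46) + (26 + 5) = (-1 + 9 - 24)*(-46) + 31 = -16*(-46) + 31 = 736 + 31 = 767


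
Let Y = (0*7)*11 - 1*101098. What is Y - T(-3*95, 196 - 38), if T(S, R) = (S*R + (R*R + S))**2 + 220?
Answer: -414264519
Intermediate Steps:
T(S, R) = 220 + (S + R**2 + R*S)**2 (T(S, R) = (R*S + (R**2 + S))**2 + 220 = (R*S + (S + R**2))**2 + 220 = (S + R**2 + R*S)**2 + 220 = 220 + (S + R**2 + R*S)**2)
Y = -101098 (Y = 0*11 - 101098 = 0 - 101098 = -101098)
Y - T(-3*95, 196 - 38) = -101098 - (220 + (-3*95 + (196 - 38)**2 + (196 - 38)*(-3*95))**2) = -101098 - (220 + (-285 + 158**2 + 158*(-285))**2) = -101098 - (220 + (-285 + 24964 - 45030)**2) = -101098 - (220 + (-20351)**2) = -101098 - (220 + 414163201) = -101098 - 1*414163421 = -101098 - 414163421 = -414264519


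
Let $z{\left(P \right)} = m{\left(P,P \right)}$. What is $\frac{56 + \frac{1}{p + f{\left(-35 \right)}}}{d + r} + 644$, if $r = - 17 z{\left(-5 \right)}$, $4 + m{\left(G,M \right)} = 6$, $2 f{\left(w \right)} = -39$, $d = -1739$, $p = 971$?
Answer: $\frac{2172761666}{3374019} \approx 643.97$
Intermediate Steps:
$f{\left(w \right)} = - \frac{39}{2}$ ($f{\left(w \right)} = \frac{1}{2} \left(-39\right) = - \frac{39}{2}$)
$m{\left(G,M \right)} = 2$ ($m{\left(G,M \right)} = -4 + 6 = 2$)
$z{\left(P \right)} = 2$
$r = -34$ ($r = \left(-17\right) 2 = -34$)
$\frac{56 + \frac{1}{p + f{\left(-35 \right)}}}{d + r} + 644 = \frac{56 + \frac{1}{971 - \frac{39}{2}}}{-1739 - 34} + 644 = \frac{56 + \frac{1}{\frac{1903}{2}}}{-1773} + 644 = \left(56 + \frac{2}{1903}\right) \left(- \frac{1}{1773}\right) + 644 = \frac{106570}{1903} \left(- \frac{1}{1773}\right) + 644 = - \frac{106570}{3374019} + 644 = \frac{2172761666}{3374019}$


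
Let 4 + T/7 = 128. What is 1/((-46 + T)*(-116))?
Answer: -1/95352 ≈ -1.0487e-5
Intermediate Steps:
T = 868 (T = -28 + 7*128 = -28 + 896 = 868)
1/((-46 + T)*(-116)) = 1/((-46 + 868)*(-116)) = 1/(822*(-116)) = 1/(-95352) = -1/95352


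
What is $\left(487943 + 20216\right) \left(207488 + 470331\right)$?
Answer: $344439825221$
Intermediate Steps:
$\left(487943 + 20216\right) \left(207488 + 470331\right) = 508159 \cdot 677819 = 344439825221$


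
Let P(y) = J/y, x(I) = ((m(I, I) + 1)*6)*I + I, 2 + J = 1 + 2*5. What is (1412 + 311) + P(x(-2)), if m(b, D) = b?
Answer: 17239/10 ≈ 1723.9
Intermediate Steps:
J = 9 (J = -2 + (1 + 2*5) = -2 + (1 + 10) = -2 + 11 = 9)
x(I) = I + I*(6 + 6*I) (x(I) = ((I + 1)*6)*I + I = ((1 + I)*6)*I + I = (6 + 6*I)*I + I = I*(6 + 6*I) + I = I + I*(6 + 6*I))
P(y) = 9/y
(1412 + 311) + P(x(-2)) = (1412 + 311) + 9/((-2*(7 + 6*(-2)))) = 1723 + 9/((-2*(7 - 12))) = 1723 + 9/((-2*(-5))) = 1723 + 9/10 = 17239/10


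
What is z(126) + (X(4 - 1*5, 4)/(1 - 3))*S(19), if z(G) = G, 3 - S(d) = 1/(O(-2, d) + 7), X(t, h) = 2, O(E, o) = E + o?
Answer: 2953/24 ≈ 123.04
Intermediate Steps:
S(d) = 3 - 1/(5 + d) (S(d) = 3 - 1/((-2 + d) + 7) = 3 - 1/(5 + d))
z(126) + (X(4 - 1*5, 4)/(1 - 3))*S(19) = 126 + (2/(1 - 3))*((14 + 3*19)/(5 + 19)) = 126 + (2/(-2))*((14 + 57)/24) = 126 + (2*(-½))*((1/24)*71) = 126 - 1*71/24 = 126 - 71/24 = 2953/24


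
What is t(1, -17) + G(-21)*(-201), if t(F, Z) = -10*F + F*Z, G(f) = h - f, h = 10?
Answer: -6258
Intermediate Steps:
G(f) = 10 - f
t(1, -17) + G(-21)*(-201) = 1*(-10 - 17) + (10 - 1*(-21))*(-201) = 1*(-27) + (10 + 21)*(-201) = -27 + 31*(-201) = -27 - 6231 = -6258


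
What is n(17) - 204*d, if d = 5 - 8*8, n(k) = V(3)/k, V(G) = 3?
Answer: 204615/17 ≈ 12036.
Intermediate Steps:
n(k) = 3/k
d = -59 (d = 5 - 64 = -59)
n(17) - 204*d = 3/17 - 204*(-59) = 3*(1/17) + 12036 = 3/17 + 12036 = 204615/17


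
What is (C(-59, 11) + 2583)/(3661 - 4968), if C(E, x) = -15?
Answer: -2568/1307 ≈ -1.9648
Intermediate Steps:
(C(-59, 11) + 2583)/(3661 - 4968) = (-15 + 2583)/(3661 - 4968) = 2568/(-1307) = 2568*(-1/1307) = -2568/1307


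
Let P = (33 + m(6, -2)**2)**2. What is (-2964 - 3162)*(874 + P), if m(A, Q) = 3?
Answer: -16160388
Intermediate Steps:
P = 1764 (P = (33 + 3**2)**2 = (33 + 9)**2 = 42**2 = 1764)
(-2964 - 3162)*(874 + P) = (-2964 - 3162)*(874 + 1764) = -6126*2638 = -16160388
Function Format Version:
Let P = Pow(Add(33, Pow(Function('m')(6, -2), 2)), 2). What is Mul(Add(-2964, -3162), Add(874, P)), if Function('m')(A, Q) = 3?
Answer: -16160388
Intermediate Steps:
P = 1764 (P = Pow(Add(33, Pow(3, 2)), 2) = Pow(Add(33, 9), 2) = Pow(42, 2) = 1764)
Mul(Add(-2964, -3162), Add(874, P)) = Mul(Add(-2964, -3162), Add(874, 1764)) = Mul(-6126, 2638) = -16160388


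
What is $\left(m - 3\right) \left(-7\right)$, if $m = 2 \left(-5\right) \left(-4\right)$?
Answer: $-259$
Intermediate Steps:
$m = 40$ ($m = \left(-10\right) \left(-4\right) = 40$)
$\left(m - 3\right) \left(-7\right) = \left(40 - 3\right) \left(-7\right) = 37 \left(-7\right) = -259$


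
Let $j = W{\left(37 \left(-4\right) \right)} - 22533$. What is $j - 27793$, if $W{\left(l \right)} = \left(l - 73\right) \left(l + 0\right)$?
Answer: $-17618$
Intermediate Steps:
$W{\left(l \right)} = l \left(-73 + l\right)$ ($W{\left(l \right)} = \left(-73 + l\right) l = l \left(-73 + l\right)$)
$j = 10175$ ($j = 37 \left(-4\right) \left(-73 + 37 \left(-4\right)\right) - 22533 = - 148 \left(-73 - 148\right) - 22533 = \left(-148\right) \left(-221\right) - 22533 = 32708 - 22533 = 10175$)
$j - 27793 = 10175 - 27793 = -17618$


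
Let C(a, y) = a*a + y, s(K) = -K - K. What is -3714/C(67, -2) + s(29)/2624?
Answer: -5002891/5886944 ≈ -0.84983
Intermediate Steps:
s(K) = -2*K
C(a, y) = y + a² (C(a, y) = a² + y = y + a²)
-3714/C(67, -2) + s(29)/2624 = -3714/(-2 + 67²) - 2*29/2624 = -3714/(-2 + 4489) - 58*1/2624 = -3714/4487 - 29/1312 = -5002891/5886944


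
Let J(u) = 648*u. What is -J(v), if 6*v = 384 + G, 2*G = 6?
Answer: -41796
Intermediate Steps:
G = 3 (G = (1/2)*6 = 3)
v = 129/2 (v = (384 + 3)/6 = (1/6)*387 = 129/2 ≈ 64.500)
-J(v) = -648*129/2 = -1*41796 = -41796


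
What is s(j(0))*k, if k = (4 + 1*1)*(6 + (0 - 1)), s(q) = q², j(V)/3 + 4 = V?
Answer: 3600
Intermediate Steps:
j(V) = -12 + 3*V
k = 25 (k = (4 + 1)*(6 - 1) = 5*5 = 25)
s(j(0))*k = (-12 + 3*0)²*25 = (-12 + 0)²*25 = (-12)²*25 = 144*25 = 3600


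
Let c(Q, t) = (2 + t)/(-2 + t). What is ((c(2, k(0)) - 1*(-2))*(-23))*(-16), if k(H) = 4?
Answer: 1840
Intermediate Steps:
c(Q, t) = (2 + t)/(-2 + t)
((c(2, k(0)) - 1*(-2))*(-23))*(-16) = (((2 + 4)/(-2 + 4) - 1*(-2))*(-23))*(-16) = ((6/2 + 2)*(-23))*(-16) = (((1/2)*6 + 2)*(-23))*(-16) = ((3 + 2)*(-23))*(-16) = (5*(-23))*(-16) = -115*(-16) = 1840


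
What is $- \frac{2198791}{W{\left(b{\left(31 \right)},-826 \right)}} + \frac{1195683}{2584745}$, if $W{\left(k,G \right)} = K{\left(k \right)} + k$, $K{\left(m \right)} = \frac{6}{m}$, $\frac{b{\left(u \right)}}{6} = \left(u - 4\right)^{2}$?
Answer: $- \frac{591331903793022}{1177405627145} \approx -502.23$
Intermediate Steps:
$b{\left(u \right)} = 6 \left(-4 + u\right)^{2}$ ($b{\left(u \right)} = 6 \left(u - 4\right)^{2} = 6 \left(-4 + u\right)^{2}$)
$W{\left(k,G \right)} = k + \frac{6}{k}$ ($W{\left(k,G \right)} = \frac{6}{k} + k = k + \frac{6}{k}$)
$- \frac{2198791}{W{\left(b{\left(31 \right)},-826 \right)}} + \frac{1195683}{2584745} = - \frac{2198791}{6 \left(-4 + 31\right)^{2} + \frac{6}{6 \left(-4 + 31\right)^{2}}} + \frac{1195683}{2584745} = - \frac{2198791}{6 \cdot 27^{2} + \frac{6}{6 \cdot 27^{2}}} + 1195683 \cdot \frac{1}{2584745} = - \frac{2198791}{6 \cdot 729 + \frac{6}{6 \cdot 729}} + \frac{1195683}{2584745} = - \frac{2198791}{4374 + \frac{6}{4374}} + \frac{1195683}{2584745} = - \frac{2198791}{4374 + 6 \cdot \frac{1}{4374}} + \frac{1195683}{2584745} = - \frac{2198791}{4374 + \frac{1}{729}} + \frac{1195683}{2584745} = - \frac{2198791}{\frac{3188647}{729}} + \frac{1195683}{2584745} = \left(-2198791\right) \frac{729}{3188647} + \frac{1195683}{2584745} = - \frac{228988377}{455521} + \frac{1195683}{2584745} = - \frac{591331903793022}{1177405627145}$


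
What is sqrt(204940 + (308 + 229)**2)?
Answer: sqrt(493309) ≈ 702.36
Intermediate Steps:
sqrt(204940 + (308 + 229)**2) = sqrt(204940 + 537**2) = sqrt(204940 + 288369) = sqrt(493309)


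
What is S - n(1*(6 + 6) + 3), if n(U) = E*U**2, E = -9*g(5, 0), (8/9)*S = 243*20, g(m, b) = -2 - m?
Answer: -17415/2 ≈ -8707.5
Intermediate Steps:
S = 10935/2 (S = 9*(243*20)/8 = (9/8)*4860 = 10935/2 ≈ 5467.5)
E = 63 (E = -9*(-2 - 1*5) = -9*(-2 - 5) = -9*(-7) = 63)
n(U) = 63*U**2
S - n(1*(6 + 6) + 3) = 10935/2 - 63*(1*(6 + 6) + 3)**2 = 10935/2 - 63*(1*12 + 3)**2 = 10935/2 - 63*(12 + 3)**2 = 10935/2 - 63*15**2 = 10935/2 - 63*225 = 10935/2 - 1*14175 = 10935/2 - 14175 = -17415/2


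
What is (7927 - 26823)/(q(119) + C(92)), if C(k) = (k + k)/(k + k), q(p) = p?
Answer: -2362/15 ≈ -157.47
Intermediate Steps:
C(k) = 1 (C(k) = (2*k)/((2*k)) = (2*k)*(1/(2*k)) = 1)
(7927 - 26823)/(q(119) + C(92)) = (7927 - 26823)/(119 + 1) = -18896/120 = -18896*1/120 = -2362/15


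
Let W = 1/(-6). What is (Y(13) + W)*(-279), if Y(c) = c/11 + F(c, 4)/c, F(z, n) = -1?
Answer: -74865/286 ≈ -261.77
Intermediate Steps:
W = -⅙ ≈ -0.16667
Y(c) = -1/c + c/11 (Y(c) = c/11 - 1/c = -1/c + c/11)
(Y(13) + W)*(-279) = ((-1/13 + (1/11)*13) - ⅙)*(-279) = ((-1*1/13 + 13/11) - ⅙)*(-279) = ((-1/13 + 13/11) - ⅙)*(-279) = (158/143 - ⅙)*(-279) = (805/858)*(-279) = -74865/286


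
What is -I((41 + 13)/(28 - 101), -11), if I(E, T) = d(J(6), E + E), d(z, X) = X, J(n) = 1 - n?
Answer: 108/73 ≈ 1.4795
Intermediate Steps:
I(E, T) = 2*E (I(E, T) = E + E = 2*E)
-I((41 + 13)/(28 - 101), -11) = -2*(41 + 13)/(28 - 101) = -2*54/(-73) = -2*54*(-1/73) = -2*(-54)/73 = -1*(-108/73) = 108/73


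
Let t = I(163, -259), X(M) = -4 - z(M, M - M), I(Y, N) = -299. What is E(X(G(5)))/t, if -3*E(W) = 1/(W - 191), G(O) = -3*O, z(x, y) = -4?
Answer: -1/171327 ≈ -5.8368e-6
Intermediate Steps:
X(M) = 0 (X(M) = -4 - 1*(-4) = -4 + 4 = 0)
E(W) = -1/(3*(-191 + W)) (E(W) = -1/(3*(W - 191)) = -1/(3*(-191 + W)))
t = -299
E(X(G(5)))/t = -1/(-573 + 3*0)/(-299) = -1/(-573 + 0)*(-1/299) = -1/(-573)*(-1/299) = -1*(-1/573)*(-1/299) = (1/573)*(-1/299) = -1/171327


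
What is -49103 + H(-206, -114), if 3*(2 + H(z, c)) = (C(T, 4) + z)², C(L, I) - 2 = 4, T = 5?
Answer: -107315/3 ≈ -35772.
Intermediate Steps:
C(L, I) = 6 (C(L, I) = 2 + 4 = 6)
H(z, c) = -2 + (6 + z)²/3
-49103 + H(-206, -114) = -49103 + (-2 + (6 - 206)²/3) = -49103 + (-2 + (⅓)*(-200)²) = -49103 + (-2 + (⅓)*40000) = -49103 + (-2 + 40000/3) = -49103 + 39994/3 = -107315/3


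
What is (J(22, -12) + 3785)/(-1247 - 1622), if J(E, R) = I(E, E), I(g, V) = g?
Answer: -3807/2869 ≈ -1.3269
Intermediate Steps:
J(E, R) = E
(J(22, -12) + 3785)/(-1247 - 1622) = (22 + 3785)/(-1247 - 1622) = 3807/(-2869) = 3807*(-1/2869) = -3807/2869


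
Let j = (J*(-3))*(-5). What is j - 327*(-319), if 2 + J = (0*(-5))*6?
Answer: 104283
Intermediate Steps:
J = -2 (J = -2 + (0*(-5))*6 = -2 + 0*6 = -2 + 0 = -2)
j = -30 (j = -2*(-3)*(-5) = 6*(-5) = -30)
j - 327*(-319) = -30 - 327*(-319) = -30 + 104313 = 104283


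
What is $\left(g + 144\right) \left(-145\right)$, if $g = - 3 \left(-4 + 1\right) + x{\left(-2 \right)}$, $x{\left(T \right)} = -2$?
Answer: $-21895$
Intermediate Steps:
$g = 7$ ($g = - 3 \left(-4 + 1\right) - 2 = \left(-3\right) \left(-3\right) - 2 = 9 - 2 = 7$)
$\left(g + 144\right) \left(-145\right) = \left(7 + 144\right) \left(-145\right) = 151 \left(-145\right) = -21895$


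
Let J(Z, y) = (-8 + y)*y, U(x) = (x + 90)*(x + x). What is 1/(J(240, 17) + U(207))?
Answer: 1/123111 ≈ 8.1227e-6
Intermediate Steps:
U(x) = 2*x*(90 + x) (U(x) = (90 + x)*(2*x) = 2*x*(90 + x))
J(Z, y) = y*(-8 + y)
1/(J(240, 17) + U(207)) = 1/(17*(-8 + 17) + 2*207*(90 + 207)) = 1/(17*9 + 2*207*297) = 1/(153 + 122958) = 1/123111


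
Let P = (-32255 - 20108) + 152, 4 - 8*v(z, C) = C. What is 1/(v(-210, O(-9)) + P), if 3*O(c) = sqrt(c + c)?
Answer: -1670736/87229961929 + 4*I*sqrt(2)/87229961929 ≈ -1.9153e-5 + 6.485e-11*I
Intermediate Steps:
O(c) = sqrt(2)*sqrt(c)/3 (O(c) = sqrt(c + c)/3 = sqrt(2*c)/3 = (sqrt(2)*sqrt(c))/3 = sqrt(2)*sqrt(c)/3)
v(z, C) = 1/2 - C/8
P = -52211 (P = -52363 + 152 = -52211)
1/(v(-210, O(-9)) + P) = 1/((1/2 - sqrt(2)*sqrt(-9)/24) - 52211) = 1/((1/2 - sqrt(2)*3*I/24) - 52211) = 1/((1/2 - I*sqrt(2)/8) - 52211) = 1/(-104421/2 - I*sqrt(2)/8)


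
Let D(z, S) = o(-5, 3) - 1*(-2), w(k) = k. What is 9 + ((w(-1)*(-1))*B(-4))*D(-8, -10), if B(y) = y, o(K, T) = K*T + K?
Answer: 81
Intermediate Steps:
o(K, T) = K + K*T
D(z, S) = -18 (D(z, S) = -5*(1 + 3) - 1*(-2) = -5*4 + 2 = -20 + 2 = -18)
9 + ((w(-1)*(-1))*B(-4))*D(-8, -10) = 9 + (-1*(-1)*(-4))*(-18) = 9 + (1*(-4))*(-18) = 9 - 4*(-18) = 9 + 72 = 81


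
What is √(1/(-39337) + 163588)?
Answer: 3*√28126222294915/39337 ≈ 404.46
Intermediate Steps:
√(1/(-39337) + 163588) = √(-1/39337 + 163588) = √(6435061155/39337) = 3*√28126222294915/39337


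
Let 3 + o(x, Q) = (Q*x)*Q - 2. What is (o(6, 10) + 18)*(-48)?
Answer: -29424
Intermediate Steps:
o(x, Q) = -5 + x*Q² (o(x, Q) = -3 + ((Q*x)*Q - 2) = -3 + (x*Q² - 2) = -3 + (-2 + x*Q²) = -5 + x*Q²)
(o(6, 10) + 18)*(-48) = ((-5 + 6*10²) + 18)*(-48) = ((-5 + 6*100) + 18)*(-48) = ((-5 + 600) + 18)*(-48) = (595 + 18)*(-48) = 613*(-48) = -29424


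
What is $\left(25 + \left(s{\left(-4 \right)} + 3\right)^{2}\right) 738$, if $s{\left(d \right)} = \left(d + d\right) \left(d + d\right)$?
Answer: $3331332$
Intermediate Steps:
$s{\left(d \right)} = 4 d^{2}$ ($s{\left(d \right)} = 2 d 2 d = 4 d^{2}$)
$\left(25 + \left(s{\left(-4 \right)} + 3\right)^{2}\right) 738 = \left(25 + \left(4 \left(-4\right)^{2} + 3\right)^{2}\right) 738 = \left(25 + \left(4 \cdot 16 + 3\right)^{2}\right) 738 = \left(25 + \left(64 + 3\right)^{2}\right) 738 = \left(25 + 67^{2}\right) 738 = \left(25 + 4489\right) 738 = 4514 \cdot 738 = 3331332$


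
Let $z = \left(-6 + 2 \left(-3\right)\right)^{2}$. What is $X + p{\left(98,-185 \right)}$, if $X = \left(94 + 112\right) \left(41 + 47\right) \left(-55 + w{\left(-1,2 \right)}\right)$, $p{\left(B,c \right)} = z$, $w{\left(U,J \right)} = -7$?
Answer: $-1123792$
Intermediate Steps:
$z = 144$ ($z = \left(-6 - 6\right)^{2} = \left(-12\right)^{2} = 144$)
$p{\left(B,c \right)} = 144$
$X = -1123936$ ($X = \left(94 + 112\right) \left(41 + 47\right) \left(-55 - 7\right) = 206 \cdot 88 \left(-62\right) = 206 \left(-5456\right) = -1123936$)
$X + p{\left(98,-185 \right)} = -1123936 + 144 = -1123792$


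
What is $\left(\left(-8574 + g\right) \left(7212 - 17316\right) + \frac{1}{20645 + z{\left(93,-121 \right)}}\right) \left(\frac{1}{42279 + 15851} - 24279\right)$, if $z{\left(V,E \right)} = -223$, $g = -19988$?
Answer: $- \frac{8317854936291868982333}{1187130860} \approx -7.0067 \cdot 10^{12}$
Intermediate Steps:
$\left(\left(-8574 + g\right) \left(7212 - 17316\right) + \frac{1}{20645 + z{\left(93,-121 \right)}}\right) \left(\frac{1}{42279 + 15851} - 24279\right) = \left(\left(-8574 - 19988\right) \left(7212 - 17316\right) + \frac{1}{20645 - 223}\right) \left(\frac{1}{42279 + 15851} - 24279\right) = \left(\left(-28562\right) \left(-10104\right) + \frac{1}{20422}\right) \left(\frac{1}{58130} - 24279\right) = \left(288590448 + \frac{1}{20422}\right) \left(\frac{1}{58130} - 24279\right) = \frac{5893594129057}{20422} \left(- \frac{1411338269}{58130}\right) = - \frac{8317854936291868982333}{1187130860}$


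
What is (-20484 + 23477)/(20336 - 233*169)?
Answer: -2993/19041 ≈ -0.15719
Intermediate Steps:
(-20484 + 23477)/(20336 - 233*169) = 2993/(20336 - 39377) = 2993/(-19041) = 2993*(-1/19041) = -2993/19041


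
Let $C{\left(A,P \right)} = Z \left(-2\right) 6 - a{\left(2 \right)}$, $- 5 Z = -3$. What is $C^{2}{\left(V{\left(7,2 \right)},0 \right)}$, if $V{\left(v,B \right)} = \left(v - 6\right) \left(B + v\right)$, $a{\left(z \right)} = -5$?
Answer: $\frac{121}{25} \approx 4.84$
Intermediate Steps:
$Z = \frac{3}{5}$ ($Z = \left(- \frac{1}{5}\right) \left(-3\right) = \frac{3}{5} \approx 0.6$)
$V{\left(v,B \right)} = \left(-6 + v\right) \left(B + v\right)$
$C{\left(A,P \right)} = - \frac{11}{5}$ ($C{\left(A,P \right)} = \frac{3}{5} \left(-2\right) 6 - -5 = \left(- \frac{6}{5}\right) 6 + 5 = - \frac{36}{5} + 5 = - \frac{11}{5}$)
$C^{2}{\left(V{\left(7,2 \right)},0 \right)} = \left(- \frac{11}{5}\right)^{2} = \frac{121}{25}$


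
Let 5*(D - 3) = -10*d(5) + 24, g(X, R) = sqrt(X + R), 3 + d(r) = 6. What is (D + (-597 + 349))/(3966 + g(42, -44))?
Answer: -2441073/39322895 + 1231*I*sqrt(2)/78645790 ≈ -0.062078 + 2.2136e-5*I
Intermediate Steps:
d(r) = 3 (d(r) = -3 + 6 = 3)
g(X, R) = sqrt(R + X)
D = 9/5 (D = 3 + (-10*3 + 24)/5 = 3 + (-30 + 24)/5 = 3 + (1/5)*(-6) = 3 - 6/5 = 9/5 ≈ 1.8000)
(D + (-597 + 349))/(3966 + g(42, -44)) = (9/5 + (-597 + 349))/(3966 + sqrt(-44 + 42)) = (9/5 - 248)/(3966 + sqrt(-2)) = -1231/(5*(3966 + I*sqrt(2)))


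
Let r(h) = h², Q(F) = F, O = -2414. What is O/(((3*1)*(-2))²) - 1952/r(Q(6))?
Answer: -2183/18 ≈ -121.28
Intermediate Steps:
O/(((3*1)*(-2))²) - 1952/r(Q(6)) = -2414/(((3*1)*(-2))²) - 1952/(6²) = -2414/((3*(-2))²) - 1952/36 = -2414/((-6)²) - 1952*1/36 = -2414/36 - 488/9 = -2414*1/36 - 488/9 = -1207/18 - 488/9 = -2183/18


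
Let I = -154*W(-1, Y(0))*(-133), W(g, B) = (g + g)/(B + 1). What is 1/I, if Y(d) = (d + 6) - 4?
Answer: -3/40964 ≈ -7.3235e-5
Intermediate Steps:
Y(d) = 2 + d (Y(d) = (6 + d) - 4 = 2 + d)
W(g, B) = 2*g/(1 + B) (W(g, B) = (2*g)/(1 + B) = 2*g/(1 + B))
I = -40964/3 (I = -308*(-1)/(1 + (2 + 0))*(-133) = -308*(-1)/(1 + 2)*(-133) = -308*(-1)/3*(-133) = -154*(-⅔)*(-133) = (308/3)*(-133) = -40964/3 ≈ -13655.)
1/I = 1/(-40964/3) = -3/40964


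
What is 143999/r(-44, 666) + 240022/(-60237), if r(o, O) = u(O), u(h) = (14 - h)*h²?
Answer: -2571210345001/645201880272 ≈ -3.9851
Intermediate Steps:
u(h) = h²*(14 - h)
r(o, O) = O²*(14 - O)
143999/r(-44, 666) + 240022/(-60237) = 143999/((666²*(14 - 1*666))) + 240022/(-60237) = 143999/((443556*(14 - 666))) + 240022*(-1/60237) = 143999/((443556*(-652))) - 240022/60237 = 143999/(-289198512) - 240022/60237 = 143999*(-1/289198512) - 240022/60237 = -143999/289198512 - 240022/60237 = -2571210345001/645201880272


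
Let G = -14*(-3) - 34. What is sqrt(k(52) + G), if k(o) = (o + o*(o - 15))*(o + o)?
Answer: 2*sqrt(51378) ≈ 453.33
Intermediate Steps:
G = 8 (G = 42 - 34 = 8)
k(o) = 2*o*(o + o*(-15 + o)) (k(o) = (o + o*(-15 + o))*(2*o) = 2*o*(o + o*(-15 + o)))
sqrt(k(52) + G) = sqrt(2*52**2*(-14 + 52) + 8) = sqrt(2*2704*38 + 8) = sqrt(205504 + 8) = sqrt(205512) = 2*sqrt(51378)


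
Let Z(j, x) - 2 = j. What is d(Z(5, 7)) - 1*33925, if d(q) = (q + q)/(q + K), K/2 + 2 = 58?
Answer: -576723/17 ≈ -33925.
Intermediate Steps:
K = 112 (K = -4 + 2*58 = -4 + 116 = 112)
Z(j, x) = 2 + j
d(q) = 2*q/(112 + q) (d(q) = (q + q)/(q + 112) = (2*q)/(112 + q) = 2*q/(112 + q))
d(Z(5, 7)) - 1*33925 = 2*(2 + 5)/(112 + (2 + 5)) - 1*33925 = 2*7/(112 + 7) - 33925 = 2*7/119 - 33925 = 2*7*(1/119) - 33925 = 2/17 - 33925 = -576723/17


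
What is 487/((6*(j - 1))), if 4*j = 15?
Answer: 974/33 ≈ 29.515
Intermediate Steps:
j = 15/4 (j = (1/4)*15 = 15/4 ≈ 3.7500)
487/((6*(j - 1))) = 487/((6*(15/4 - 1))) = 487/((6*(11/4))) = 487/(33/2) = 487*(2/33) = 974/33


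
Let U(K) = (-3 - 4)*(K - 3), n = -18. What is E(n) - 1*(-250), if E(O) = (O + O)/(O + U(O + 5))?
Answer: 11732/47 ≈ 249.62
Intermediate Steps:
U(K) = 21 - 7*K (U(K) = -7*(-3 + K) = 21 - 7*K)
E(O) = 2*O/(-14 - 6*O) (E(O) = (O + O)/(O + (21 - 7*(O + 5))) = (2*O)/(O + (21 - 7*(5 + O))) = (2*O)/(O + (21 + (-35 - 7*O))) = (2*O)/(O + (-14 - 7*O)) = (2*O)/(-14 - 6*O) = 2*O/(-14 - 6*O))
E(n) - 1*(-250) = -18/(-7 - 3*(-18)) - 1*(-250) = -18/(-7 + 54) + 250 = -18/47 + 250 = 11732/47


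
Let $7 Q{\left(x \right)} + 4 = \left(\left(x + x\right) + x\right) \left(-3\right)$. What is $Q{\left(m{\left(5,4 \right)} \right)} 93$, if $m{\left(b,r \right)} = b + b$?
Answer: $- \frac{8742}{7} \approx -1248.9$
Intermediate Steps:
$m{\left(b,r \right)} = 2 b$
$Q{\left(x \right)} = - \frac{4}{7} - \frac{9 x}{7}$ ($Q{\left(x \right)} = - \frac{4}{7} + \frac{\left(\left(x + x\right) + x\right) \left(-3\right)}{7} = - \frac{4}{7} + \frac{\left(2 x + x\right) \left(-3\right)}{7} = - \frac{4}{7} + \frac{3 x \left(-3\right)}{7} = - \frac{4}{7} + \frac{\left(-9\right) x}{7} = - \frac{4}{7} - \frac{9 x}{7}$)
$Q{\left(m{\left(5,4 \right)} \right)} 93 = \left(- \frac{4}{7} - \frac{9 \cdot 2 \cdot 5}{7}\right) 93 = \left(- \frac{4}{7} - \frac{90}{7}\right) 93 = \left(- \frac{94}{7}\right) 93 = - \frac{8742}{7}$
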